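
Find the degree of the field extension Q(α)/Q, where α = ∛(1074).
[Q(α):Q] = 3

The minimal polynomial of α is x^3 - 1074, irreducible over Q since 1074 is not a perfect cube (so x^3 - 1074 has no rational root). Hence [Q(α):Q] = deg(m_α) = 3.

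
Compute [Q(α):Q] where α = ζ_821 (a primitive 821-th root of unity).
[Q(α):Q] = 820

The minimal polynomial of ζ_821 over Q is the 821-th cyclotomic polynomial Φ_821(x), which is irreducible over Q and has degree φ(821) = 820. Hence [Q(α):Q] = φ(821) = 820.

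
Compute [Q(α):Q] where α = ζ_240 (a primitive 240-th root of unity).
[Q(α):Q] = 64

The minimal polynomial of ζ_240 over Q is the 240-th cyclotomic polynomial Φ_240(x), which is irreducible over Q and has degree φ(240) = 64. Hence [Q(α):Q] = φ(240) = 64.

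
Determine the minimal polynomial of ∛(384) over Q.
m_α(x) = x^3 - 384

α satisfies α^3 = 384, so x^3 - 384 annihilates α. By the rational root test, a rational root p/q (in lowest terms) of x^3 - 384 would satisfy p^3 = 384 q^3, forcing q = 1 and p^3 = 384; but 384 is not a perfect cube, contradiction. A monic cubic over Q with no rational root is irreducible (any nontrivial factorization would include a linear factor). Hence x^3 - 384 is the minimal polynomial of α, and in particular [Q(α):Q] = 3.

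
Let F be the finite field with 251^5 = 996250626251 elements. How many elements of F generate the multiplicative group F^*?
There are φ(996250626250) = 362272900000 primitive elements

F_q^* is cyclic of order q - 1 = 996250626250. A cyclic group of order m has exactly φ(m) generators. Here m = 996250626250 = 2 · 5^4 · 11^2 · 6586781, so the number of primitive elements is φ(996250626250) = 362272900000.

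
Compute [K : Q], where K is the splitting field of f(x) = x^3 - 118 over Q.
[K : Q] = 6

The roots of x^3 - 118 are ∛118, ω∛118, ω^2∛118 where ω = e^(2πi/3) is a primitive cube root of unity, so K = Q(∛118, ω). Now [Q(∛118):Q] = 3 (since 118 is not a perfect cube, x^3 - 118 is irreducible) and [Q(ω):Q] = 2. Both 2 and 3 divide [K:Q], and [K:Q] ≤ 3·2 = 6, so [K:Q] = 6. (Equivalently: Q(∛118) ⊂ R but ω ∉ R, so [K : Q(∛118)] = 2.)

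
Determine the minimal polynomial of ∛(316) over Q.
m_α(x) = x^3 - 316

α satisfies α^3 = 316, so x^3 - 316 annihilates α. By the rational root test, a rational root p/q (in lowest terms) of x^3 - 316 would satisfy p^3 = 316 q^3, forcing q = 1 and p^3 = 316; but 316 is not a perfect cube, contradiction. A monic cubic over Q with no rational root is irreducible (any nontrivial factorization would include a linear factor). Hence x^3 - 316 is the minimal polynomial of α, and in particular [Q(α):Q] = 3.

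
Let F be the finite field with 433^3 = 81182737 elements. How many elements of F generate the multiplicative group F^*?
There are φ(81182736) = 26313984 primitive elements

F_q^* is cyclic of order q - 1 = 81182736. A cyclic group of order m has exactly φ(m) generators. Here m = 81182736 = 2^4 · 3^4 · 37 · 1693, so the number of primitive elements is φ(81182736) = 26313984.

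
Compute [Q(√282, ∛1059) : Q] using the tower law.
[Q(√282, ∛1059) : Q] = 6

Let L = Q(√282, ∛1059). Since Q(√282) ⊂ L and [Q(√282):Q] = 2, the tower law gives 2 | [L:Q]. Likewise Q(∛1059) ⊂ L with [Q(∛1059):Q] = 3 (because 1059 is not a perfect cube), so 3 | [L:Q]. As gcd(2,3) = 1, [L:Q] is divisible by 6. Conversely L is generated over Q by √282 and ∛1059, so [L:Q] ≤ 2·3 = 6. Therefore [Q(√282, ∛1059) : Q] = 6.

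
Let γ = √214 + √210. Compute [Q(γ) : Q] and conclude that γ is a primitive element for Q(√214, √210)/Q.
[Q(γ) : Q] = 4 (equivalently, Q(γ) = Q(√214, √210))

Obviously Q(γ) ⊆ Q(√214, √210), and [Q(√214, √210):Q] = 4 (since 214, 210 are distinct squarefree integers > 1 with 44940 not a perfect square). To show equality we compute the minimal polynomial of γ. From γ = √214 + √210: γ^2 = 214 + 2√(44940) + 210 = 424 + 2√(44940), so γ^2 - 424 = 2√(44940); squaring, (γ^2 - 424)^2 = 4·44940, i.e. γ^4 - 848γ^2 + 179776 - 179760 = 0, i.e. γ^4 - 848γ^2 + 16 = 0. So γ is a root of x^4 - 848x^2 + 16. This polynomial is irreducible over Q: it has no rational root (each ±√214 ± √210 is irrational), and any factorization into two quadratics over Q would force √(44940) ∈ Q (pairing opposite roots) or √214, √210 ∈ Q (other pairings), all impossible. Hence [Q(γ):Q] = 4 = [Q(√214, √210):Q], so Q(γ) = Q(√214, √210).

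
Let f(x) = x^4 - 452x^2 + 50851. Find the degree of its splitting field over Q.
[K : Q] = 4

Solving the quadratic in x^2: x^2 = (452 ± √(452^2 - 4·50851))/2 = (452 ± √900)/2 = (452 ± 30)/2, giving x^2 = 241 or x^2 = 211. So f(x) = (x^2 - 241)(x^2 - 211) and the roots of f are ±√241, ±√211. Hence the splitting field is K = Q(√241, √211). Since 241 and 211 are distinct squarefree integers > 1, their product 50851 is not a perfect square, so √211 ∉ Q(√241). By the tower law [K:Q] = [Q(√241,√211):Q(√241)] · [Q(√241):Q] = 2 · 2 = 4.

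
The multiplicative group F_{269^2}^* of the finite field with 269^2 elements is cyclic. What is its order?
|F_{269^2}^*| = 72360

F_{269^2} has 269^2 = 72361 elements; its multiplicative group consists of all nonzero elements, so |F_{269^2}^*| = 72361 - 1 = 72360. (It is cyclic since any finite subgroup of the multiplicative group of a field is cyclic.)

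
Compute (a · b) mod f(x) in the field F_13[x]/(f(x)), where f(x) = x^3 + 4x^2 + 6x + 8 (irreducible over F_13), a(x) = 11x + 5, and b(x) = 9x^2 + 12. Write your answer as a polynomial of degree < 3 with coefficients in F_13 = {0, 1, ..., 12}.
a · b ≡ 6x + 9 (mod f(x))

Multiply in F_13[x]: a(x)·b(x) = (11x + 5)·(9x^2 + 12) = 8x^3 + 6x^2 + 2x + 8. This has degree ≥ 3, so divide by f(x) over F_13: 8x^3 + 6x^2 + 2x + 8 = (8)·(x^3 + 4x^2 + 6x + 8) + (6x + 9). Hence a·b ≡ 6x + 9 (mod f). (F_13[x]/(f) is a field with 13^3 = 2197 elements since f is irreducible of degree 3.)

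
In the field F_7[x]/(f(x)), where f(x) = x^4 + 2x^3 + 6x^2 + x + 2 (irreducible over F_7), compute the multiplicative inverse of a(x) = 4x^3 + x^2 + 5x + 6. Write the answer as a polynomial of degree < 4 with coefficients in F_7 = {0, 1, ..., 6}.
a(x)^(-1) ≡ 5x^3 + 6x^2 + 4x + 3 (mod f(x))

Since f is irreducible over F_7, F_7[x]/(f) is a field and a(x) ≠ 0 has an inverse. Apply the extended Euclidean algorithm to f(x) and a(x) in F_7[x]: f(x) = (2x)·a(x) + (3x^2 + 3x + 2);  a(x) = (6x + 6)·(3x^2 + 3x + 2) + (3x + 1);  (3x^2 + 3x + 2) = (x + 3)·(3x + 1) + (6). The last nonzero remainder is the constant 6 = gcd(f, a) in F_7. Back-substituting through the division chain expresses 6 = s(x)·a(x) + t(x)·f(x) with s(x) ≡ 2x^3 + x^2 + 3x + 4 (mod f), so (2x^3 + x^2 + 3x + 4)·a(x) ≡ 6 (mod f). Multiplying by 6^(-1) ≡ 6 in F_7 gives a(x)^(-1) ≡ 6·(2x^3 + x^2 + 3x + 4) ≡ 5x^3 + 6x^2 + 4x + 3 (mod f). Check: (4x^3 + x^2 + 5x + 6)·(5x^3 + 6x^2 + 4x + 3) = 6x^6 + x^5 + 5x^4 + 6x^3 + 3x^2 + 4x + 4 ≡ 1 (mod x^4 + 2x^3 + 6x^2 + x + 2).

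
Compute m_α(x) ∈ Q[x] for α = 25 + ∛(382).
m_α(x) = x^3 - 75x^2 + 1875x - 16007

Set β = α - 25 = ∛(382), so β^3 = 382. Then (α - 25)^3 - 382 = 0, i.e. α is a root of g(x) = (x - 25)^3 - 382 = x^3 - 75x^2 + 1875x - 16007. Since g(x) = h(x - 25) where h(x) = x^3 - 382, and h is irreducible over Q (because 382 is not a perfect cube, so h has no rational root, and a monic cubic with no rational root is irreducible), g is also irreducible (irreducibility is preserved under the substitution x → x - 25). Hence m_α(x) = x^3 - 75x^2 + 1875x - 16007.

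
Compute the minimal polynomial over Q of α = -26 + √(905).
m_α(x) = x^2 + 52x - 229

From α + 26 = √(905), squaring gives (α + 26)^2 = 905, i.e. α^2 + 52α + 676 = 905, so α^2 + 52α - 229 = 0. The discriminant of x^2 + 52x - 229 is (52)^2 - 4·(-229) = 2704 + 916 = 3620, and 4·(905) is not a perfect square in Q since 905 is squarefree and ≠ 1. Hence x^2 + 52x - 229 is irreducible over Q and is the minimal polynomial of α.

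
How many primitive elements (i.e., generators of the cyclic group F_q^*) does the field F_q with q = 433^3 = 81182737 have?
There are φ(81182736) = 26313984 primitive elements

F_q^* is cyclic of order q - 1 = 81182736. A cyclic group of order m has exactly φ(m) generators. Here m = 81182736 = 2^4 · 3^4 · 37 · 1693, so the number of primitive elements is φ(81182736) = 26313984.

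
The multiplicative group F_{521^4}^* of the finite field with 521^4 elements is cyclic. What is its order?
|F_{521^4}^*| = 73680216480

F_{521^4} has 521^4 = 73680216481 elements; its multiplicative group consists of all nonzero elements, so |F_{521^4}^*| = 73680216481 - 1 = 73680216480. (It is cyclic since any finite subgroup of the multiplicative group of a field is cyclic.)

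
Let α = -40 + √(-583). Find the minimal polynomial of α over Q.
m_α(x) = x^2 + 80x + 2183

From α + 40 = √(-583), squaring gives (α + 40)^2 = -583, i.e. α^2 + 80α + 1600 = -583, so α^2 + 80α + 2183 = 0. The discriminant of x^2 + 80x + 2183 is (80)^2 - 4·(2183) = 6400 - 8732 = -2332, and 4·(-583) is not a perfect square in Q since -583 is squarefree and ≠ 1. Hence x^2 + 80x + 2183 is irreducible over Q and is the minimal polynomial of α.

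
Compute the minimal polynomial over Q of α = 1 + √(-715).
m_α(x) = x^2 - 2x + 716

From α - 1 = √(-715), squaring gives (α - 1)^2 = -715, i.e. α^2 - 2α + 1 = -715, so α^2 - 2α + 716 = 0. The discriminant of x^2 - 2x + 716 is (-2)^2 - 4·(716) = 4 - 2864 = -2860, and 4·(-715) is not a perfect square in Q since -715 is squarefree and ≠ 1. Hence x^2 - 2x + 716 is irreducible over Q and is the minimal polynomial of α.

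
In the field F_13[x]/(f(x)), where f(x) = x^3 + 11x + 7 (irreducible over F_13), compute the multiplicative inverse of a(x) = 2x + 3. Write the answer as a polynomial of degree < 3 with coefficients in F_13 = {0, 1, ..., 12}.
a(x)^(-1) ≡ 9x^2 + 6x + 12 (mod f(x))

Since f is irreducible over F_13, F_13[x]/(f) is a field and a(x) ≠ 0 has an inverse. Apply the extended Euclidean algorithm to f(x) and a(x) in F_13[x]: f(x) = (7x^2 + 9x + 5)·a(x) + (5). The last nonzero remainder is the constant 5 = gcd(f, a) in F_13. Back-substituting through the division chain expresses 5 = s(x)·a(x) + t(x)·f(x) with s(x) ≡ 6x^2 + 4x + 8 (mod f), so (6x^2 + 4x + 8)·a(x) ≡ 5 (mod f). Multiplying by 5^(-1) ≡ 8 in F_13 gives a(x)^(-1) ≡ 8·(6x^2 + 4x + 8) ≡ 9x^2 + 6x + 12 (mod f). Check: (2x + 3)·(9x^2 + 6x + 12) = 5x^3 + 3x + 10 ≡ 1 (mod x^3 + 11x + 7).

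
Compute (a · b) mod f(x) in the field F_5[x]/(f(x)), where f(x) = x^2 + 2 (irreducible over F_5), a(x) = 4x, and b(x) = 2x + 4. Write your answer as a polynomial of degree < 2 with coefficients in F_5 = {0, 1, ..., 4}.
a · b ≡ x + 4 (mod f(x))

Multiply in F_5[x]: a(x)·b(x) = (4x)·(2x + 4) = 3x^2 + x. This has degree ≥ 2, so divide by f(x) over F_5: 3x^2 + x = (3)·(x^2 + 2) + (x + 4). Hence a·b ≡ x + 4 (mod f). (F_5[x]/(f) is a field with 5^2 = 25 elements since f is irreducible of degree 2.)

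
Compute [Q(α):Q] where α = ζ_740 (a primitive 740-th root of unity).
[Q(α):Q] = 288

The minimal polynomial of ζ_740 over Q is the 740-th cyclotomic polynomial Φ_740(x), which is irreducible over Q and has degree φ(740) = 288. Hence [Q(α):Q] = φ(740) = 288.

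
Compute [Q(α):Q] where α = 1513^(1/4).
[Q(α):Q] = 4

α is a root of x^4 - 1513. By Eisenstein's criterion at the prime p = 17 (which divides the constant term 1513 but p^2 = 289 does not, since 1513 is squarefree), x^4 - 1513 is irreducible over Q. Hence [Q(α):Q] = 4.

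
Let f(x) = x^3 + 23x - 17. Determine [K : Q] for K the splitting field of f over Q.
[K : Q] = 6

By the rational root test, any rational root of the monic integer polynomial f(x) = x^3 + 23x - 17 must be an integer dividing the constant term -17, i.e. one of ±{1, 17}. Evaluating: f(1) = 7, f(-1) = -41, f(17) = 5287, f(-17) = -5321; none is 0, so f has no rational root and is therefore irreducible over Q (a cubic with no linear factor over a field is irreducible). For an irreducible cubic, the Galois group is A_3 or S_3 according as the discriminant disc(f) = -4a^3 - 27b^2 = -4·(23)^3 - 27·(-17)^2 = -56471 is or is not a square in Q. Here disc(f) = -56471 is not a perfect square in Q, so the Galois group of f over Q is not contained in A_3 and must be all of S_3. The splitting field has degree |S_3| = 6 over Q, so [K : Q] = 6.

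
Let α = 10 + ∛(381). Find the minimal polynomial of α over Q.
m_α(x) = x^3 - 30x^2 + 300x - 1381

Set β = α - 10 = ∛(381), so β^3 = 381. Then (α - 10)^3 - 381 = 0, i.e. α is a root of g(x) = (x - 10)^3 - 381 = x^3 - 30x^2 + 300x - 1381. Since g(x) = h(x - 10) where h(x) = x^3 - 381, and h is irreducible over Q (because 381 is not a perfect cube, so h has no rational root, and a monic cubic with no rational root is irreducible), g is also irreducible (irreducibility is preserved under the substitution x → x - 10). Hence m_α(x) = x^3 - 30x^2 + 300x - 1381.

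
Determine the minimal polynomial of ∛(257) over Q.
m_α(x) = x^3 - 257

α satisfies α^3 = 257, so x^3 - 257 annihilates α. By the rational root test, a rational root p/q (in lowest terms) of x^3 - 257 would satisfy p^3 = 257 q^3, forcing q = 1 and p^3 = 257; but 257 is not a perfect cube, contradiction. A monic cubic over Q with no rational root is irreducible (any nontrivial factorization would include a linear factor). Hence x^3 - 257 is the minimal polynomial of α, and in particular [Q(α):Q] = 3.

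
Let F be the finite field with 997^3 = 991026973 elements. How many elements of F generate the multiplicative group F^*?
There are φ(991026972) = 291185280 primitive elements

F_q^* is cyclic of order q - 1 = 991026972. A cyclic group of order m has exactly φ(m) generators. Here m = 991026972 = 2^2 · 3^2 · 13 · 31 · 83 · 823, so the number of primitive elements is φ(991026972) = 291185280.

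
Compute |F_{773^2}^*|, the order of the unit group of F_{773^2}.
|F_{773^2}^*| = 597528

F_{773^2} has 773^2 = 597529 elements; its multiplicative group consists of all nonzero elements, so |F_{773^2}^*| = 597529 - 1 = 597528. (It is cyclic since any finite subgroup of the multiplicative group of a field is cyclic.)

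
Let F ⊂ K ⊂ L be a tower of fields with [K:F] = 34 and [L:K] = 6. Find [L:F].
[L:F] = 204

The tower law says that for any tower of field extensions F ⊂ K ⊂ L with finite degrees, [L:F] = [L:K] · [K:F]. Here this gives [L:F] = 6 · 34 = 204.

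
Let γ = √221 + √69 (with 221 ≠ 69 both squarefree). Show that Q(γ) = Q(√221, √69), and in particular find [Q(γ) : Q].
[Q(γ) : Q] = 4 (equivalently, Q(γ) = Q(√221, √69))

Obviously Q(γ) ⊆ Q(√221, √69), and [Q(√221, √69):Q] = 4 (since 221, 69 are distinct squarefree integers > 1 with 15249 not a perfect square). To show equality we compute the minimal polynomial of γ. From γ = √221 + √69: γ^2 = 221 + 2√(15249) + 69 = 290 + 2√(15249), so γ^2 - 290 = 2√(15249); squaring, (γ^2 - 290)^2 = 4·15249, i.e. γ^4 - 580γ^2 + 84100 - 60996 = 0, i.e. γ^4 - 580γ^2 + 23104 = 0. So γ is a root of x^4 - 580x^2 + 23104. This polynomial is irreducible over Q: it has no rational root (each ±√221 ± √69 is irrational), and any factorization into two quadratics over Q would force √(15249) ∈ Q (pairing opposite roots) or √221, √69 ∈ Q (other pairings), all impossible. Hence [Q(γ):Q] = 4 = [Q(√221, √69):Q], so Q(γ) = Q(√221, √69).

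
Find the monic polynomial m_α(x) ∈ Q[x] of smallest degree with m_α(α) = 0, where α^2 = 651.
m_α(x) = x^2 - 651

α satisfies α^2 - 651 = 0, so x^2 - 651 annihilates α. Since d = 651 is squarefree and ≠ 1, it is not a perfect square in Q, so x^2 - 651 has no rational root and is therefore irreducible over Q (a degree-2 polynomial over a field is irreducible iff it has no root). Hence m_α(x) = x^2 - 651.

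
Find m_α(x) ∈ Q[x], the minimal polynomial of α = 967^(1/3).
m_α(x) = x^3 - 967

α satisfies α^3 = 967, so x^3 - 967 annihilates α. By the rational root test, a rational root p/q (in lowest terms) of x^3 - 967 would satisfy p^3 = 967 q^3, forcing q = 1 and p^3 = 967; but 967 is not a perfect cube, contradiction. A monic cubic over Q with no rational root is irreducible (any nontrivial factorization would include a linear factor). Hence x^3 - 967 is the minimal polynomial of α, and in particular [Q(α):Q] = 3.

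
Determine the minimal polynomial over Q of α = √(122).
m_α(x) = x^2 - 122

α satisfies α^2 - 122 = 0, so x^2 - 122 annihilates α. Since d = 122 is squarefree and ≠ 1, it is not a perfect square in Q, so x^2 - 122 has no rational root and is therefore irreducible over Q (a degree-2 polynomial over a field is irreducible iff it has no root). Hence m_α(x) = x^2 - 122.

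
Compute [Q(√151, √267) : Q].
[Q(√151, √267) : Q] = 4

[Q(√151):Q] = 2 (min poly x^2 - 151, irreducible since 151 is squarefree > 1). For the top step, suppose √267 ∈ Q(√151), say √267 = c + d√151 with c, d ∈ Q. Squaring: 267 = c^2 + 151d^2 + 2cd√151. Since √151 ∉ Q this forces 2cd = 0. If d = 0 then √267 = c ∈ Q, contradicting 267 squarefree > 1. If c = 0 then 267 = 151d^2, so 151·267 = (151d)^2 is a perfect square in Q — but 151·267 = 40317 is not a perfect square (since 151 and 267 are distinct squarefree integers). Contradiction. Hence √267 ∉ Q(√151), so x^2 - 267 stays irreducible over Q(√151) and [Q(√151, √267) : Q(√151)] = 2. By the tower law, [Q(√151, √267) : Q] = 2 · 2 = 4.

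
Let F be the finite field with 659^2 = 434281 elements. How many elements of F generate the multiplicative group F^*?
There are φ(434280) = 88320 primitive elements

F_q^* is cyclic of order q - 1 = 434280. A cyclic group of order m has exactly φ(m) generators. Here m = 434280 = 2^3 · 3 · 5 · 7 · 11 · 47, so the number of primitive elements is φ(434280) = 88320.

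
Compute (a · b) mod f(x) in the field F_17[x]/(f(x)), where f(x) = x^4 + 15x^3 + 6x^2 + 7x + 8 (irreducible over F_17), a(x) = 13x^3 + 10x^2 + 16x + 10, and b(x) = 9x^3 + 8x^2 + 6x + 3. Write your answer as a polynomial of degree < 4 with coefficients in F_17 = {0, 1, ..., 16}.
a · b ≡ x^3 + 15x^2 + 3x + 3 (mod f(x))

Multiply in F_17[x]: a(x)·b(x) = (13x^3 + 10x^2 + 16x + 10)·(9x^3 + 8x^2 + 6x + 3) = 15x^6 + 7x^5 + 13x^4 + 11x^3 + 2x^2 + 6x + 13. This has degree ≥ 4, so divide by f(x) over F_17: 15x^6 + 7x^5 + 13x^4 + 11x^3 + 2x^2 + 6x + 13 = (15x^2 + 3x + 14)·(x^4 + 15x^3 + 6x^2 + 7x + 8) + (x^3 + 15x^2 + 3x + 3). Hence a·b ≡ x^3 + 15x^2 + 3x + 3 (mod f). (F_17[x]/(f) is a field with 17^4 = 83521 elements since f is irreducible of degree 4.)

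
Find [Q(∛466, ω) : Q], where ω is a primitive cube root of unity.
[Q(∛466, ω) : Q] = 6

[Q(∛466):Q] = 3 (min poly x^3 - 466, irreducible since 466 is not a perfect cube). [Q(ω):Q] = 2 (min poly x^2 + x + 1). Since Q(∛466) ⊂ R and ω ∉ R, we have ω ∉ Q(∛466), so x^2 + x + 1 remains irreducible over Q(∛466) and [Q(∛466, ω) : Q(∛466)] = 2. By the tower law, [Q(∛466, ω) : Q] = 3 · 2 = 6. (In fact Q(∛466, ω) is the splitting field of x^3 - 466 over Q.)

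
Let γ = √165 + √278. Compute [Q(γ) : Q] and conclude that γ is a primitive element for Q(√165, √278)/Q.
[Q(γ) : Q] = 4 (equivalently, Q(γ) = Q(√165, √278))

Obviously Q(γ) ⊆ Q(√165, √278), and [Q(√165, √278):Q] = 4 (since 165, 278 are distinct squarefree integers > 1 with 45870 not a perfect square). To show equality we compute the minimal polynomial of γ. From γ = √165 + √278: γ^2 = 165 + 2√(45870) + 278 = 443 + 2√(45870), so γ^2 - 443 = 2√(45870); squaring, (γ^2 - 443)^2 = 4·45870, i.e. γ^4 - 886γ^2 + 196249 - 183480 = 0, i.e. γ^4 - 886γ^2 + 12769 = 0. So γ is a root of x^4 - 886x^2 + 12769. This polynomial is irreducible over Q: it has no rational root (each ±√165 ± √278 is irrational), and any factorization into two quadratics over Q would force √(45870) ∈ Q (pairing opposite roots) or √165, √278 ∈ Q (other pairings), all impossible. Hence [Q(γ):Q] = 4 = [Q(√165, √278):Q], so Q(γ) = Q(√165, √278).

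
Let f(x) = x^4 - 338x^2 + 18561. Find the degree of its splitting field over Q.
[K : Q] = 4

Solving the quadratic in x^2: x^2 = (338 ± √(338^2 - 4·18561))/2 = (338 ± √40000)/2 = (338 ± 200)/2, giving x^2 = 269 or x^2 = 69. So f(x) = (x^2 - 269)(x^2 - 69) and the roots of f are ±√269, ±√69. Hence the splitting field is K = Q(√269, √69). Since 269 and 69 are distinct squarefree integers > 1, their product 18561 is not a perfect square, so √69 ∉ Q(√269). By the tower law [K:Q] = [Q(√269,√69):Q(√269)] · [Q(√269):Q] = 2 · 2 = 4.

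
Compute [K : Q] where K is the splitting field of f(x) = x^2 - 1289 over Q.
[K : Q] = 2

f(x) = x^2 - 1289 factors as (x - √1289)(x + √1289). The splitting field is K = Q(√1289). Since 1289 is squarefree and > 1, it is not a perfect square, so x^2 - 1289 is irreducible over Q and [Q(√1289) : Q] = 2. Hence [K : Q] = 2.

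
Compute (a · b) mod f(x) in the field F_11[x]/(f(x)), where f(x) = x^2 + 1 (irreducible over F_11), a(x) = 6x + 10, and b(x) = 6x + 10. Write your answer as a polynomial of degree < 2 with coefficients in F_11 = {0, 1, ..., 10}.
a · b ≡ 10x + 9 (mod f(x))

Multiply in F_11[x]: a(x)·b(x) = (6x + 10)·(6x + 10) = 3x^2 + 10x + 1. This has degree ≥ 2, so divide by f(x) over F_11: 3x^2 + 10x + 1 = (3)·(x^2 + 1) + (10x + 9). Hence a·b ≡ 10x + 9 (mod f). (F_11[x]/(f) is a field with 11^2 = 121 elements since f is irreducible of degree 2.)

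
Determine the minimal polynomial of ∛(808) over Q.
m_α(x) = x^3 - 808

α satisfies α^3 = 808, so x^3 - 808 annihilates α. By the rational root test, a rational root p/q (in lowest terms) of x^3 - 808 would satisfy p^3 = 808 q^3, forcing q = 1 and p^3 = 808; but 808 is not a perfect cube, contradiction. A monic cubic over Q with no rational root is irreducible (any nontrivial factorization would include a linear factor). Hence x^3 - 808 is the minimal polynomial of α, and in particular [Q(α):Q] = 3.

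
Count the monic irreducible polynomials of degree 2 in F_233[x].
There are 27028 monic irreducible polynomials of degree 2 over F_233

Each element of F_{233^2} that lies in no proper subfield is a root of exactly one monic irreducible of degree 2 over F_233, and each such polynomial has 2 distinct roots in F_{233^2}. By Möbius inversion the count is N_233(2) = (1/2) Σ_{d|2} μ(2/d) · 233^d = (1/2)(μ(2)·233^1 + μ(1)·233^2) = 54056/2 = 27028.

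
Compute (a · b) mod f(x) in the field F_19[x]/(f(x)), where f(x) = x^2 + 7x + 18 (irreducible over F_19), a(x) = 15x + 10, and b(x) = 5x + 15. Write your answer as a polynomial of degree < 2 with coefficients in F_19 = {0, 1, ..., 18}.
a · b ≡ 16x + 16 (mod f(x))

Multiply in F_19[x]: a(x)·b(x) = (15x + 10)·(5x + 15) = 18x^2 + 9x + 17. This has degree ≥ 2, so divide by f(x) over F_19: 18x^2 + 9x + 17 = (18)·(x^2 + 7x + 18) + (16x + 16). Hence a·b ≡ 16x + 16 (mod f). (F_19[x]/(f) is a field with 19^2 = 361 elements since f is irreducible of degree 2.)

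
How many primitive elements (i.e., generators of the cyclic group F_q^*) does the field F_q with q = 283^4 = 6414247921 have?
There are φ(6414247920) = 1650288640 primitive elements

F_q^* is cyclic of order q - 1 = 6414247920. A cyclic group of order m has exactly φ(m) generators. Here m = 6414247920 = 2^4 · 3 · 5 · 47 · 71 · 8009, so the number of primitive elements is φ(6414247920) = 1650288640.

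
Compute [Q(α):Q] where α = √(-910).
[Q(α):Q] = 2

[Q(α):Q] equals the degree of the minimal polynomial of α. Here α^2 = -910 and x^2 + 910 is irreducible (d = -910 is squarefree, ≠ 1, hence not a square), so deg(m_α) = 2. Thus [Q(α):Q] = 2.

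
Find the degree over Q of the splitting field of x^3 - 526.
[K : Q] = 6

The roots of x^3 - 526 are ∛526, ω∛526, ω^2∛526 where ω = e^(2πi/3) is a primitive cube root of unity, so K = Q(∛526, ω). Now [Q(∛526):Q] = 3 (since 526 is not a perfect cube, x^3 - 526 is irreducible) and [Q(ω):Q] = 2. Both 2 and 3 divide [K:Q], and [K:Q] ≤ 3·2 = 6, so [K:Q] = 6. (Equivalently: Q(∛526) ⊂ R but ω ∉ R, so [K : Q(∛526)] = 2.)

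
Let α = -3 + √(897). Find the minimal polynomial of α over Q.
m_α(x) = x^2 + 6x - 888

From α + 3 = √(897), squaring gives (α + 3)^2 = 897, i.e. α^2 + 6α + 9 = 897, so α^2 + 6α - 888 = 0. The discriminant of x^2 + 6x - 888 is (6)^2 - 4·(-888) = 36 + 3552 = 3588, and 4·(897) is not a perfect square in Q since 897 is squarefree and ≠ 1. Hence x^2 + 6x - 888 is irreducible over Q and is the minimal polynomial of α.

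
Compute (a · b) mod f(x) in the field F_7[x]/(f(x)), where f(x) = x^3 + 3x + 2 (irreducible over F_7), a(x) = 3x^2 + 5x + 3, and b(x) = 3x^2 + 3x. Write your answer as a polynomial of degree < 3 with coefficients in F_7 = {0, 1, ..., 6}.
a · b ≡ 4x^2 + 3x + 1 (mod f(x))

Multiply in F_7[x]: a(x)·b(x) = (3x^2 + 5x + 3)·(3x^2 + 3x) = 2x^4 + 3x^3 + 3x^2 + 2x. This has degree ≥ 3, so divide by f(x) over F_7: 2x^4 + 3x^3 + 3x^2 + 2x = (2x + 3)·(x^3 + 3x + 2) + (4x^2 + 3x + 1). Hence a·b ≡ 4x^2 + 3x + 1 (mod f). (F_7[x]/(f) is a field with 7^3 = 343 elements since f is irreducible of degree 3.)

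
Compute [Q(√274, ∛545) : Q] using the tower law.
[Q(√274, ∛545) : Q] = 6

Let L = Q(√274, ∛545). Since Q(√274) ⊂ L and [Q(√274):Q] = 2, the tower law gives 2 | [L:Q]. Likewise Q(∛545) ⊂ L with [Q(∛545):Q] = 3 (because 545 is not a perfect cube), so 3 | [L:Q]. As gcd(2,3) = 1, [L:Q] is divisible by 6. Conversely L is generated over Q by √274 and ∛545, so [L:Q] ≤ 2·3 = 6. Therefore [Q(√274, ∛545) : Q] = 6.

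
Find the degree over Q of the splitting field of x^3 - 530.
[K : Q] = 6

The roots of x^3 - 530 are ∛530, ω∛530, ω^2∛530 where ω = e^(2πi/3) is a primitive cube root of unity, so K = Q(∛530, ω). Now [Q(∛530):Q] = 3 (since 530 is not a perfect cube, x^3 - 530 is irreducible) and [Q(ω):Q] = 2. Both 2 and 3 divide [K:Q], and [K:Q] ≤ 3·2 = 6, so [K:Q] = 6. (Equivalently: Q(∛530) ⊂ R but ω ∉ R, so [K : Q(∛530)] = 2.)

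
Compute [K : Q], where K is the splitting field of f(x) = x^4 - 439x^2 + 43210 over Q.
[K : Q] = 4

Solving the quadratic in x^2: x^2 = (439 ± √(439^2 - 4·43210))/2 = (439 ± √19881)/2 = (439 ± 141)/2, giving x^2 = 290 or x^2 = 149. So f(x) = (x^2 - 290)(x^2 - 149) and the roots of f are ±√290, ±√149. Hence the splitting field is K = Q(√290, √149). Since 290 and 149 are distinct squarefree integers > 1, their product 43210 is not a perfect square, so √149 ∉ Q(√290). By the tower law [K:Q] = [Q(√290,√149):Q(√290)] · [Q(√290):Q] = 2 · 2 = 4.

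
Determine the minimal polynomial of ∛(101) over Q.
m_α(x) = x^3 - 101

α satisfies α^3 = 101, so x^3 - 101 annihilates α. By the rational root test, a rational root p/q (in lowest terms) of x^3 - 101 would satisfy p^3 = 101 q^3, forcing q = 1 and p^3 = 101; but 101 is not a perfect cube, contradiction. A monic cubic over Q with no rational root is irreducible (any nontrivial factorization would include a linear factor). Hence x^3 - 101 is the minimal polynomial of α, and in particular [Q(α):Q] = 3.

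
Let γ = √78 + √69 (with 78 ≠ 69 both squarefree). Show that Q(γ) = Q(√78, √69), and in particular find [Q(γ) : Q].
[Q(γ) : Q] = 4 (equivalently, Q(γ) = Q(√78, √69))

Obviously Q(γ) ⊆ Q(√78, √69), and [Q(√78, √69):Q] = 4 (since 78, 69 are distinct squarefree integers > 1 with 5382 not a perfect square). To show equality we compute the minimal polynomial of γ. From γ = √78 + √69: γ^2 = 78 + 2√(5382) + 69 = 147 + 2√(5382), so γ^2 - 147 = 2√(5382); squaring, (γ^2 - 147)^2 = 4·5382, i.e. γ^4 - 294γ^2 + 21609 - 21528 = 0, i.e. γ^4 - 294γ^2 + 81 = 0. So γ is a root of x^4 - 294x^2 + 81. This polynomial is irreducible over Q: it has no rational root (each ±√78 ± √69 is irrational), and any factorization into two quadratics over Q would force √(5382) ∈ Q (pairing opposite roots) or √78, √69 ∈ Q (other pairings), all impossible. Hence [Q(γ):Q] = 4 = [Q(√78, √69):Q], so Q(γ) = Q(√78, √69).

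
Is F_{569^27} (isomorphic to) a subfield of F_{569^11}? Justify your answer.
No: F_{569^27} is not a subfield of F_{569^11}

F_{p^m} embeds in F_{p^n} iff m | n. Here 27 ∤ 11 (since 11 = 0·27 + 11 with remainder 11 ≠ 0), so F_{569^27} is not a subfield of F_{569^11}. Equivalently: if it were, the tower law would give 27 = [F_{569^27}:F_569] dividing [F_{569^11}:F_569] = 11, contradiction.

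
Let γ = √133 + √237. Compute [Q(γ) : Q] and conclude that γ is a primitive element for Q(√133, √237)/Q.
[Q(γ) : Q] = 4 (equivalently, Q(γ) = Q(√133, √237))

Obviously Q(γ) ⊆ Q(√133, √237), and [Q(√133, √237):Q] = 4 (since 133, 237 are distinct squarefree integers > 1 with 31521 not a perfect square). To show equality we compute the minimal polynomial of γ. From γ = √133 + √237: γ^2 = 133 + 2√(31521) + 237 = 370 + 2√(31521), so γ^2 - 370 = 2√(31521); squaring, (γ^2 - 370)^2 = 4·31521, i.e. γ^4 - 740γ^2 + 136900 - 126084 = 0, i.e. γ^4 - 740γ^2 + 10816 = 0. So γ is a root of x^4 - 740x^2 + 10816. This polynomial is irreducible over Q: it has no rational root (each ±√133 ± √237 is irrational), and any factorization into two quadratics over Q would force √(31521) ∈ Q (pairing opposite roots) or √133, √237 ∈ Q (other pairings), all impossible. Hence [Q(γ):Q] = 4 = [Q(√133, √237):Q], so Q(γ) = Q(√133, √237).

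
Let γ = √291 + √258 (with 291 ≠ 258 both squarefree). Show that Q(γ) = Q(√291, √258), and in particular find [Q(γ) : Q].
[Q(γ) : Q] = 4 (equivalently, Q(γ) = Q(√291, √258))

Obviously Q(γ) ⊆ Q(√291, √258), and [Q(√291, √258):Q] = 4 (since 291, 258 are distinct squarefree integers > 1 with 75078 not a perfect square). To show equality we compute the minimal polynomial of γ. From γ = √291 + √258: γ^2 = 291 + 2√(75078) + 258 = 549 + 2√(75078), so γ^2 - 549 = 2√(75078); squaring, (γ^2 - 549)^2 = 4·75078, i.e. γ^4 - 1098γ^2 + 301401 - 300312 = 0, i.e. γ^4 - 1098γ^2 + 1089 = 0. So γ is a root of x^4 - 1098x^2 + 1089. This polynomial is irreducible over Q: it has no rational root (each ±√291 ± √258 is irrational), and any factorization into two quadratics over Q would force √(75078) ∈ Q (pairing opposite roots) or √291, √258 ∈ Q (other pairings), all impossible. Hence [Q(γ):Q] = 4 = [Q(√291, √258):Q], so Q(γ) = Q(√291, √258).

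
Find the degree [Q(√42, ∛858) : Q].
[Q(√42, ∛858) : Q] = 6

Let L = Q(√42, ∛858). Since Q(√42) ⊂ L and [Q(√42):Q] = 2, the tower law gives 2 | [L:Q]. Likewise Q(∛858) ⊂ L with [Q(∛858):Q] = 3 (because 858 is not a perfect cube), so 3 | [L:Q]. As gcd(2,3) = 1, [L:Q] is divisible by 6. Conversely L is generated over Q by √42 and ∛858, so [L:Q] ≤ 2·3 = 6. Therefore [Q(√42, ∛858) : Q] = 6.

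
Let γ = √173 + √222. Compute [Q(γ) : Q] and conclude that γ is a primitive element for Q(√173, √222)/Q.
[Q(γ) : Q] = 4 (equivalently, Q(γ) = Q(√173, √222))

Obviously Q(γ) ⊆ Q(√173, √222), and [Q(√173, √222):Q] = 4 (since 173, 222 are distinct squarefree integers > 1 with 38406 not a perfect square). To show equality we compute the minimal polynomial of γ. From γ = √173 + √222: γ^2 = 173 + 2√(38406) + 222 = 395 + 2√(38406), so γ^2 - 395 = 2√(38406); squaring, (γ^2 - 395)^2 = 4·38406, i.e. γ^4 - 790γ^2 + 156025 - 153624 = 0, i.e. γ^4 - 790γ^2 + 2401 = 0. So γ is a root of x^4 - 790x^2 + 2401. This polynomial is irreducible over Q: it has no rational root (each ±√173 ± √222 is irrational), and any factorization into two quadratics over Q would force √(38406) ∈ Q (pairing opposite roots) or √173, √222 ∈ Q (other pairings), all impossible. Hence [Q(γ):Q] = 4 = [Q(√173, √222):Q], so Q(γ) = Q(√173, √222).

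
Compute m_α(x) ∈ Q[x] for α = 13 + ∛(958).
m_α(x) = x^3 - 39x^2 + 507x - 3155

Set β = α - 13 = ∛(958), so β^3 = 958. Then (α - 13)^3 - 958 = 0, i.e. α is a root of g(x) = (x - 13)^3 - 958 = x^3 - 39x^2 + 507x - 3155. Since g(x) = h(x - 13) where h(x) = x^3 - 958, and h is irreducible over Q (because 958 is not a perfect cube, so h has no rational root, and a monic cubic with no rational root is irreducible), g is also irreducible (irreducibility is preserved under the substitution x → x - 13). Hence m_α(x) = x^3 - 39x^2 + 507x - 3155.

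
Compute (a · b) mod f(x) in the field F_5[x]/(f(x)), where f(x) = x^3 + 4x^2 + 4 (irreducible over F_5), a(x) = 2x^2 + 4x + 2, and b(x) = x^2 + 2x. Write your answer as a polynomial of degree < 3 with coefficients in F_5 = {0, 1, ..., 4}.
a · b ≡ x (mod f(x))

Multiply in F_5[x]: a(x)·b(x) = (2x^2 + 4x + 2)·(x^2 + 2x) = 2x^4 + 3x^3 + 4x. This has degree ≥ 3, so divide by f(x) over F_5: 2x^4 + 3x^3 + 4x = (2x)·(x^3 + 4x^2 + 4) + (x). Hence a·b ≡ x (mod f). (F_5[x]/(f) is a field with 5^3 = 125 elements since f is irreducible of degree 3.)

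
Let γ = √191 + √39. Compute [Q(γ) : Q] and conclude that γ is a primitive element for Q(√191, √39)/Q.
[Q(γ) : Q] = 4 (equivalently, Q(γ) = Q(√191, √39))

Obviously Q(γ) ⊆ Q(√191, √39), and [Q(√191, √39):Q] = 4 (since 191, 39 are distinct squarefree integers > 1 with 7449 not a perfect square). To show equality we compute the minimal polynomial of γ. From γ = √191 + √39: γ^2 = 191 + 2√(7449) + 39 = 230 + 2√(7449), so γ^2 - 230 = 2√(7449); squaring, (γ^2 - 230)^2 = 4·7449, i.e. γ^4 - 460γ^2 + 52900 - 29796 = 0, i.e. γ^4 - 460γ^2 + 23104 = 0. So γ is a root of x^4 - 460x^2 + 23104. This polynomial is irreducible over Q: it has no rational root (each ±√191 ± √39 is irrational), and any factorization into two quadratics over Q would force √(7449) ∈ Q (pairing opposite roots) or √191, √39 ∈ Q (other pairings), all impossible. Hence [Q(γ):Q] = 4 = [Q(√191, √39):Q], so Q(γ) = Q(√191, √39).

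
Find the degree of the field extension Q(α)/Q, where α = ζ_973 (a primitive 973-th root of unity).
[Q(α):Q] = 828

The minimal polynomial of ζ_973 over Q is the 973-th cyclotomic polynomial Φ_973(x), which is irreducible over Q and has degree φ(973) = 828. Hence [Q(α):Q] = φ(973) = 828.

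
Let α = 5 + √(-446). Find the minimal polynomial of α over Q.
m_α(x) = x^2 - 10x + 471

From α - 5 = √(-446), squaring gives (α - 5)^2 = -446, i.e. α^2 - 10α + 25 = -446, so α^2 - 10α + 471 = 0. The discriminant of x^2 - 10x + 471 is (-10)^2 - 4·(471) = 100 - 1884 = -1784, and 4·(-446) is not a perfect square in Q since -446 is squarefree and ≠ 1. Hence x^2 - 10x + 471 is irreducible over Q and is the minimal polynomial of α.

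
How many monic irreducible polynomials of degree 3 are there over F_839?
There are 196862960 monic irreducible polynomials of degree 3 over F_839

Each element of F_{839^3} that lies in no proper subfield is a root of exactly one monic irreducible of degree 3 over F_839, and each such polynomial has 3 distinct roots in F_{839^3}. By Möbius inversion the count is N_839(3) = (1/3) Σ_{d|3} μ(3/d) · 839^d = (1/3)(μ(3)·839^1 + μ(1)·839^3) = 590588880/3 = 196862960.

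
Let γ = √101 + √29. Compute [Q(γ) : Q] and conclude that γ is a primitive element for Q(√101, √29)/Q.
[Q(γ) : Q] = 4 (equivalently, Q(γ) = Q(√101, √29))

Obviously Q(γ) ⊆ Q(√101, √29), and [Q(√101, √29):Q] = 4 (since 101, 29 are distinct squarefree integers > 1 with 2929 not a perfect square). To show equality we compute the minimal polynomial of γ. From γ = √101 + √29: γ^2 = 101 + 2√(2929) + 29 = 130 + 2√(2929), so γ^2 - 130 = 2√(2929); squaring, (γ^2 - 130)^2 = 4·2929, i.e. γ^4 - 260γ^2 + 16900 - 11716 = 0, i.e. γ^4 - 260γ^2 + 5184 = 0. So γ is a root of x^4 - 260x^2 + 5184. This polynomial is irreducible over Q: it has no rational root (each ±√101 ± √29 is irrational), and any factorization into two quadratics over Q would force √(2929) ∈ Q (pairing opposite roots) or √101, √29 ∈ Q (other pairings), all impossible. Hence [Q(γ):Q] = 4 = [Q(√101, √29):Q], so Q(γ) = Q(√101, √29).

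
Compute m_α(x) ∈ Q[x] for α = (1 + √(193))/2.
m_α(x) = x^2 - x - 48

From 2α - 1 = √(193), squaring gives (2α - 1)^2 = 193, i.e. 4α^2 - 4α + 1 = 193, so α^2 - α + (1 - 193)/4 = 0. Since 193 ≡ 1 (mod 4), (1 - 193)/4 = -48 ∈ Z. The polynomial x^2 - x - 48 has discriminant 1 - 4·(-48) = 193, which is not a perfect square in Q (d = 193 is squarefree and ≠ 1), so x^2 - x - 48 is irreducible over Q. It is the minimal polynomial of α.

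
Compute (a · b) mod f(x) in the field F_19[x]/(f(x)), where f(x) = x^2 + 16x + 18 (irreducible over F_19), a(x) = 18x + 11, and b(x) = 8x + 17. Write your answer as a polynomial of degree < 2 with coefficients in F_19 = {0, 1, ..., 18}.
a · b ≡ 9x + 8 (mod f(x))

Multiply in F_19[x]: a(x)·b(x) = (18x + 11)·(8x + 17) = 11x^2 + 14x + 16. This has degree ≥ 2, so divide by f(x) over F_19: 11x^2 + 14x + 16 = (11)·(x^2 + 16x + 18) + (9x + 8). Hence a·b ≡ 9x + 8 (mod f). (F_19[x]/(f) is a field with 19^2 = 361 elements since f is irreducible of degree 2.)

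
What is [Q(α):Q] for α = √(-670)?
[Q(α):Q] = 2

[Q(α):Q] equals the degree of the minimal polynomial of α. Here α^2 = -670 and x^2 + 670 is irreducible (d = -670 is squarefree, ≠ 1, hence not a square), so deg(m_α) = 2. Thus [Q(α):Q] = 2.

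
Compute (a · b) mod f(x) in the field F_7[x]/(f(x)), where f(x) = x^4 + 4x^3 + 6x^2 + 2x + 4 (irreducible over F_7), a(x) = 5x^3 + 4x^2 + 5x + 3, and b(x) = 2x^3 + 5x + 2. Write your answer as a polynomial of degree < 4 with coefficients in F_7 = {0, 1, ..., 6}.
a · b ≡ 6x^3 + 6x^2 + 3x (mod f(x))

Multiply in F_7[x]: a(x)·b(x) = (5x^3 + 4x^2 + 5x + 3)·(2x^3 + 5x + 2) = 3x^6 + x^5 + x^3 + 5x^2 + 4x + 6. This has degree ≥ 4, so divide by f(x) over F_7: 3x^6 + x^5 + x^3 + 5x^2 + 4x + 6 = (3x^2 + 3x + 5)·(x^4 + 4x^3 + 6x^2 + 2x + 4) + (6x^3 + 6x^2 + 3x). Hence a·b ≡ 6x^3 + 6x^2 + 3x (mod f). (F_7[x]/(f) is a field with 7^4 = 2401 elements since f is irreducible of degree 4.)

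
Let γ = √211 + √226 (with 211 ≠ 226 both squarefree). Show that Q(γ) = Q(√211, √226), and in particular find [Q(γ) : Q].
[Q(γ) : Q] = 4 (equivalently, Q(γ) = Q(√211, √226))

Obviously Q(γ) ⊆ Q(√211, √226), and [Q(√211, √226):Q] = 4 (since 211, 226 are distinct squarefree integers > 1 with 47686 not a perfect square). To show equality we compute the minimal polynomial of γ. From γ = √211 + √226: γ^2 = 211 + 2√(47686) + 226 = 437 + 2√(47686), so γ^2 - 437 = 2√(47686); squaring, (γ^2 - 437)^2 = 4·47686, i.e. γ^4 - 874γ^2 + 190969 - 190744 = 0, i.e. γ^4 - 874γ^2 + 225 = 0. So γ is a root of x^4 - 874x^2 + 225. This polynomial is irreducible over Q: it has no rational root (each ±√211 ± √226 is irrational), and any factorization into two quadratics over Q would force √(47686) ∈ Q (pairing opposite roots) or √211, √226 ∈ Q (other pairings), all impossible. Hence [Q(γ):Q] = 4 = [Q(√211, √226):Q], so Q(γ) = Q(√211, √226).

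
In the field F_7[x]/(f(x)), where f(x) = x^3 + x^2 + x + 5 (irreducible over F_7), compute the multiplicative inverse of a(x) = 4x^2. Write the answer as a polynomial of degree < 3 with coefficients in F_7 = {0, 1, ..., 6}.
a(x)^(-1) ≡ 4x^2 + 5x + 5 (mod f(x))

Since f is irreducible over F_7, F_7[x]/(f) is a field and a(x) ≠ 0 has an inverse. Apply the extended Euclidean algorithm to f(x) and a(x) in F_7[x]: f(x) = (2x + 2)·a(x) + (x + 5);  a(x) = (4x + 1)·(x + 5) + (2). The last nonzero remainder is the constant 2 = gcd(f, a) in F_7. Back-substituting through the division chain expresses 2 = s(x)·a(x) + t(x)·f(x) with s(x) ≡ x^2 + 3x + 3 (mod f), so (x^2 + 3x + 3)·a(x) ≡ 2 (mod f). Multiplying by 2^(-1) ≡ 4 in F_7 gives a(x)^(-1) ≡ 4·(x^2 + 3x + 3) ≡ 4x^2 + 5x + 5 (mod f). Check: (4x^2)·(4x^2 + 5x + 5) = 2x^4 + 6x^3 + 6x^2 ≡ 1 (mod x^3 + x^2 + x + 5).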